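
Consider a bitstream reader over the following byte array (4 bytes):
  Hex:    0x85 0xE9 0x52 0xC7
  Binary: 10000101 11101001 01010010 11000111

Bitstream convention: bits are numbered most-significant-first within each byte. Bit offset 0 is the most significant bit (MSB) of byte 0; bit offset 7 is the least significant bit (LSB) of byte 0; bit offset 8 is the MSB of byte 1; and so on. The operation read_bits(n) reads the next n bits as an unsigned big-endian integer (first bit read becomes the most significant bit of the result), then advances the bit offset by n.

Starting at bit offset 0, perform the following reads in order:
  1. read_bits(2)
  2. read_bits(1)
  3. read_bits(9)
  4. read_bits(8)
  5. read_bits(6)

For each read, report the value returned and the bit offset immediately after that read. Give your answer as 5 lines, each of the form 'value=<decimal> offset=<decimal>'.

Read 1: bits[0:2] width=2 -> value=2 (bin 10); offset now 2 = byte 0 bit 2; 30 bits remain
Read 2: bits[2:3] width=1 -> value=0 (bin 0); offset now 3 = byte 0 bit 3; 29 bits remain
Read 3: bits[3:12] width=9 -> value=94 (bin 001011110); offset now 12 = byte 1 bit 4; 20 bits remain
Read 4: bits[12:20] width=8 -> value=149 (bin 10010101); offset now 20 = byte 2 bit 4; 12 bits remain
Read 5: bits[20:26] width=6 -> value=11 (bin 001011); offset now 26 = byte 3 bit 2; 6 bits remain

Answer: value=2 offset=2
value=0 offset=3
value=94 offset=12
value=149 offset=20
value=11 offset=26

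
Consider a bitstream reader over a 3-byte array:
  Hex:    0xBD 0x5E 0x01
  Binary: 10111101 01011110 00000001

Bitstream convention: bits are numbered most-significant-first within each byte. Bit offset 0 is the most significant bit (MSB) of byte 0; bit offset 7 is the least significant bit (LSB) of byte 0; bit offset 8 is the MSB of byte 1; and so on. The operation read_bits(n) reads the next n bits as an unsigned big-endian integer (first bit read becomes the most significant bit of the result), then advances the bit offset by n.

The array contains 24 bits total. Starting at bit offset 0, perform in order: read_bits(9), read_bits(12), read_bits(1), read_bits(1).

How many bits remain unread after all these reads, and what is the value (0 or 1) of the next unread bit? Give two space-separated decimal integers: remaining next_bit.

Read 1: bits[0:9] width=9 -> value=378 (bin 101111010); offset now 9 = byte 1 bit 1; 15 bits remain
Read 2: bits[9:21] width=12 -> value=3008 (bin 101111000000); offset now 21 = byte 2 bit 5; 3 bits remain
Read 3: bits[21:22] width=1 -> value=0 (bin 0); offset now 22 = byte 2 bit 6; 2 bits remain
Read 4: bits[22:23] width=1 -> value=0 (bin 0); offset now 23 = byte 2 bit 7; 1 bits remain

Answer: 1 1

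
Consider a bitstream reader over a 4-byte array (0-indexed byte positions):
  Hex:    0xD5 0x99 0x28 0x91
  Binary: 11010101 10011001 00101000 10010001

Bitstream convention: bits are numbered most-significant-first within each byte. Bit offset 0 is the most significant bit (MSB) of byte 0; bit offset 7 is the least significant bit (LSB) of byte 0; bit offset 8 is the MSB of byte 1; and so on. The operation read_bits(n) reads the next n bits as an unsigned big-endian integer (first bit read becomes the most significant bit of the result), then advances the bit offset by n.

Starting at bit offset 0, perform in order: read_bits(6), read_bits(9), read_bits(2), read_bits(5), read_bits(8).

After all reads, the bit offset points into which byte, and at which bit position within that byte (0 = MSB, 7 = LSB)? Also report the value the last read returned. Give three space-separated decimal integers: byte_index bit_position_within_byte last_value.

Answer: 3 6 36

Derivation:
Read 1: bits[0:6] width=6 -> value=53 (bin 110101); offset now 6 = byte 0 bit 6; 26 bits remain
Read 2: bits[6:15] width=9 -> value=204 (bin 011001100); offset now 15 = byte 1 bit 7; 17 bits remain
Read 3: bits[15:17] width=2 -> value=2 (bin 10); offset now 17 = byte 2 bit 1; 15 bits remain
Read 4: bits[17:22] width=5 -> value=10 (bin 01010); offset now 22 = byte 2 bit 6; 10 bits remain
Read 5: bits[22:30] width=8 -> value=36 (bin 00100100); offset now 30 = byte 3 bit 6; 2 bits remain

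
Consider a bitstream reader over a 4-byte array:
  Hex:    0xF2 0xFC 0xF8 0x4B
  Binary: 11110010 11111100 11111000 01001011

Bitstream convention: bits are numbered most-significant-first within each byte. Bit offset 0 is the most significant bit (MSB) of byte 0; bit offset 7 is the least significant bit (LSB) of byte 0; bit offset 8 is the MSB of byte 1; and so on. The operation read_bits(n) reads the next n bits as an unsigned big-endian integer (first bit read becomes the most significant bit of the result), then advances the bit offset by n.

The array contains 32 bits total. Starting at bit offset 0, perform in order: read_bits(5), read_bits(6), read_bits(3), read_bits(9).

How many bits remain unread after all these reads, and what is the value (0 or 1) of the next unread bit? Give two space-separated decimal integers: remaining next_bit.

Read 1: bits[0:5] width=5 -> value=30 (bin 11110); offset now 5 = byte 0 bit 5; 27 bits remain
Read 2: bits[5:11] width=6 -> value=23 (bin 010111); offset now 11 = byte 1 bit 3; 21 bits remain
Read 3: bits[11:14] width=3 -> value=7 (bin 111); offset now 14 = byte 1 bit 6; 18 bits remain
Read 4: bits[14:23] width=9 -> value=124 (bin 001111100); offset now 23 = byte 2 bit 7; 9 bits remain

Answer: 9 0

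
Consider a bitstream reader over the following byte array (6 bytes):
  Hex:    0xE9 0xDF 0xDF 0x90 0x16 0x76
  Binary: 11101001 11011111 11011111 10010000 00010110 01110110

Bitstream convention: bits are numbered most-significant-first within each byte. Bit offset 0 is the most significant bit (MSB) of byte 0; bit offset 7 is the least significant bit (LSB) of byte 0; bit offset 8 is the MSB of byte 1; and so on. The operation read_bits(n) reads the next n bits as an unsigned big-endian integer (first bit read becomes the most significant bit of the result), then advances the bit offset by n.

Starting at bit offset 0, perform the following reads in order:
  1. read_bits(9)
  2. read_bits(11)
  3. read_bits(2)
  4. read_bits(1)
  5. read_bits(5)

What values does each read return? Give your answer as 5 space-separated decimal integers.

Read 1: bits[0:9] width=9 -> value=467 (bin 111010011); offset now 9 = byte 1 bit 1; 39 bits remain
Read 2: bits[9:20] width=11 -> value=1533 (bin 10111111101); offset now 20 = byte 2 bit 4; 28 bits remain
Read 3: bits[20:22] width=2 -> value=3 (bin 11); offset now 22 = byte 2 bit 6; 26 bits remain
Read 4: bits[22:23] width=1 -> value=1 (bin 1); offset now 23 = byte 2 bit 7; 25 bits remain
Read 5: bits[23:28] width=5 -> value=25 (bin 11001); offset now 28 = byte 3 bit 4; 20 bits remain

Answer: 467 1533 3 1 25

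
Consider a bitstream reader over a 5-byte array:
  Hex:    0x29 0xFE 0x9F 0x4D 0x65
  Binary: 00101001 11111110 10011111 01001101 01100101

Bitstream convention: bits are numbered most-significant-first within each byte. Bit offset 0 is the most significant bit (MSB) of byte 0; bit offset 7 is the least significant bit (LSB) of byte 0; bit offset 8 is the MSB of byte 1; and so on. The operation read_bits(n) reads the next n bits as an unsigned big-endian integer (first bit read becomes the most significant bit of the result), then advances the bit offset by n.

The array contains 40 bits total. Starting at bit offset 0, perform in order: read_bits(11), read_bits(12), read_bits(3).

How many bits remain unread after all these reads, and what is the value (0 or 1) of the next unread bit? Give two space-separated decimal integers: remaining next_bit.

Answer: 14 0

Derivation:
Read 1: bits[0:11] width=11 -> value=335 (bin 00101001111); offset now 11 = byte 1 bit 3; 29 bits remain
Read 2: bits[11:23] width=12 -> value=3919 (bin 111101001111); offset now 23 = byte 2 bit 7; 17 bits remain
Read 3: bits[23:26] width=3 -> value=5 (bin 101); offset now 26 = byte 3 bit 2; 14 bits remain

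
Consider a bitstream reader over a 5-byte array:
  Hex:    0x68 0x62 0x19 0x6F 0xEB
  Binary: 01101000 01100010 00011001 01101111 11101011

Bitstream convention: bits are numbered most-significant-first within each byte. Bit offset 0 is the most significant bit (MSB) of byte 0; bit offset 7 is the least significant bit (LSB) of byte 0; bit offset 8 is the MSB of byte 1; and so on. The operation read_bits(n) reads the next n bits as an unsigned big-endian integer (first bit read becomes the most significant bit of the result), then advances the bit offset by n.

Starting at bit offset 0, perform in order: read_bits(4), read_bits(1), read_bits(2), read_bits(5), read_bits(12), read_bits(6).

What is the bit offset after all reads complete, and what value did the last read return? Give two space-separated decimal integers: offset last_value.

Read 1: bits[0:4] width=4 -> value=6 (bin 0110); offset now 4 = byte 0 bit 4; 36 bits remain
Read 2: bits[4:5] width=1 -> value=1 (bin 1); offset now 5 = byte 0 bit 5; 35 bits remain
Read 3: bits[5:7] width=2 -> value=0 (bin 00); offset now 7 = byte 0 bit 7; 33 bits remain
Read 4: bits[7:12] width=5 -> value=6 (bin 00110); offset now 12 = byte 1 bit 4; 28 bits remain
Read 5: bits[12:24] width=12 -> value=537 (bin 001000011001); offset now 24 = byte 3 bit 0; 16 bits remain
Read 6: bits[24:30] width=6 -> value=27 (bin 011011); offset now 30 = byte 3 bit 6; 10 bits remain

Answer: 30 27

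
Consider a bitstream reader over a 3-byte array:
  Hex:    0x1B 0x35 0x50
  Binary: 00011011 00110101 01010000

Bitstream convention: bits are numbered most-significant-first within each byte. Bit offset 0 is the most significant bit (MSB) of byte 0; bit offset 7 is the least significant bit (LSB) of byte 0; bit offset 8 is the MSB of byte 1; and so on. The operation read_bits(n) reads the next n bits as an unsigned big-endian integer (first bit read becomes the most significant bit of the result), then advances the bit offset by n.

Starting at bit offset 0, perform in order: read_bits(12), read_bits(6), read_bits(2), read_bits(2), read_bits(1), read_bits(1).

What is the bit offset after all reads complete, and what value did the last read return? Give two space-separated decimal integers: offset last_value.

Read 1: bits[0:12] width=12 -> value=435 (bin 000110110011); offset now 12 = byte 1 bit 4; 12 bits remain
Read 2: bits[12:18] width=6 -> value=21 (bin 010101); offset now 18 = byte 2 bit 2; 6 bits remain
Read 3: bits[18:20] width=2 -> value=1 (bin 01); offset now 20 = byte 2 bit 4; 4 bits remain
Read 4: bits[20:22] width=2 -> value=0 (bin 00); offset now 22 = byte 2 bit 6; 2 bits remain
Read 5: bits[22:23] width=1 -> value=0 (bin 0); offset now 23 = byte 2 bit 7; 1 bits remain
Read 6: bits[23:24] width=1 -> value=0 (bin 0); offset now 24 = byte 3 bit 0; 0 bits remain

Answer: 24 0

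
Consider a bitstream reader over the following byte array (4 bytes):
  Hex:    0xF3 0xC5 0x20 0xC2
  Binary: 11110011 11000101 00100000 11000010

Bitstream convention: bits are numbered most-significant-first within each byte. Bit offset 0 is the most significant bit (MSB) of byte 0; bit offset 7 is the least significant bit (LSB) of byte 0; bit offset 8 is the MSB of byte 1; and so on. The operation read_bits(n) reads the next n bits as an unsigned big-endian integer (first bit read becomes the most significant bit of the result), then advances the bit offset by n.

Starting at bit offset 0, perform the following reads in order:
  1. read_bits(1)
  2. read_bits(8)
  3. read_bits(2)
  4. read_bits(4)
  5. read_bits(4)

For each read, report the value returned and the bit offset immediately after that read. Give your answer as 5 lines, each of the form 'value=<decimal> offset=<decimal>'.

Answer: value=1 offset=1
value=231 offset=9
value=2 offset=11
value=2 offset=15
value=9 offset=19

Derivation:
Read 1: bits[0:1] width=1 -> value=1 (bin 1); offset now 1 = byte 0 bit 1; 31 bits remain
Read 2: bits[1:9] width=8 -> value=231 (bin 11100111); offset now 9 = byte 1 bit 1; 23 bits remain
Read 3: bits[9:11] width=2 -> value=2 (bin 10); offset now 11 = byte 1 bit 3; 21 bits remain
Read 4: bits[11:15] width=4 -> value=2 (bin 0010); offset now 15 = byte 1 bit 7; 17 bits remain
Read 5: bits[15:19] width=4 -> value=9 (bin 1001); offset now 19 = byte 2 bit 3; 13 bits remain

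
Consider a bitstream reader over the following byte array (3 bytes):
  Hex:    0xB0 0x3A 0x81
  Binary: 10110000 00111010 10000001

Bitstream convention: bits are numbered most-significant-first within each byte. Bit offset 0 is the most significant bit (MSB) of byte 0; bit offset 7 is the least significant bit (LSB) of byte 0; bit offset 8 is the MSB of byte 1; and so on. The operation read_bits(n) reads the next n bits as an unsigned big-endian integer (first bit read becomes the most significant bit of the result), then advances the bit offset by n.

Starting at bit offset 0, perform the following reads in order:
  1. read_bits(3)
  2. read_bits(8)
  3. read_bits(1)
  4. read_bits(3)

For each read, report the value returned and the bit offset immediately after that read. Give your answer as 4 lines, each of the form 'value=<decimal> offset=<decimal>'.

Read 1: bits[0:3] width=3 -> value=5 (bin 101); offset now 3 = byte 0 bit 3; 21 bits remain
Read 2: bits[3:11] width=8 -> value=129 (bin 10000001); offset now 11 = byte 1 bit 3; 13 bits remain
Read 3: bits[11:12] width=1 -> value=1 (bin 1); offset now 12 = byte 1 bit 4; 12 bits remain
Read 4: bits[12:15] width=3 -> value=5 (bin 101); offset now 15 = byte 1 bit 7; 9 bits remain

Answer: value=5 offset=3
value=129 offset=11
value=1 offset=12
value=5 offset=15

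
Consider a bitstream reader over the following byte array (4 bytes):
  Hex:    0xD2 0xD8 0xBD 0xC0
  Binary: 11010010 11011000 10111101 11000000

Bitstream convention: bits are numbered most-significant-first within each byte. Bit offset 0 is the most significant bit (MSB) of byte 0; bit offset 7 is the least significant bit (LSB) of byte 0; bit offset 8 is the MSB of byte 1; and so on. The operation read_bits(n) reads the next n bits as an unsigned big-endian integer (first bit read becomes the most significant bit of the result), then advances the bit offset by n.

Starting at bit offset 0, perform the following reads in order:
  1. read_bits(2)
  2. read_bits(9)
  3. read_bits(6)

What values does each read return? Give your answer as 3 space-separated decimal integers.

Answer: 3 150 49

Derivation:
Read 1: bits[0:2] width=2 -> value=3 (bin 11); offset now 2 = byte 0 bit 2; 30 bits remain
Read 2: bits[2:11] width=9 -> value=150 (bin 010010110); offset now 11 = byte 1 bit 3; 21 bits remain
Read 3: bits[11:17] width=6 -> value=49 (bin 110001); offset now 17 = byte 2 bit 1; 15 bits remain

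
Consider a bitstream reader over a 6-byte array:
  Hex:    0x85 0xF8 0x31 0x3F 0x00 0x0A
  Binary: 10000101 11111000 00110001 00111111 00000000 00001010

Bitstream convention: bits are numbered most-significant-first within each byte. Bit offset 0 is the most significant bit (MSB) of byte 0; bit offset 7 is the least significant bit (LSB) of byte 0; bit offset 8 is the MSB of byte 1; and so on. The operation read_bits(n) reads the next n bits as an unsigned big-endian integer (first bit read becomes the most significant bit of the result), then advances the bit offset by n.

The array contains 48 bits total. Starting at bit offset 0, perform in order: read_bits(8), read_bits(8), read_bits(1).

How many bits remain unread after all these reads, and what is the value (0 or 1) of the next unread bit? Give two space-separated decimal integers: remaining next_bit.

Answer: 31 0

Derivation:
Read 1: bits[0:8] width=8 -> value=133 (bin 10000101); offset now 8 = byte 1 bit 0; 40 bits remain
Read 2: bits[8:16] width=8 -> value=248 (bin 11111000); offset now 16 = byte 2 bit 0; 32 bits remain
Read 3: bits[16:17] width=1 -> value=0 (bin 0); offset now 17 = byte 2 bit 1; 31 bits remain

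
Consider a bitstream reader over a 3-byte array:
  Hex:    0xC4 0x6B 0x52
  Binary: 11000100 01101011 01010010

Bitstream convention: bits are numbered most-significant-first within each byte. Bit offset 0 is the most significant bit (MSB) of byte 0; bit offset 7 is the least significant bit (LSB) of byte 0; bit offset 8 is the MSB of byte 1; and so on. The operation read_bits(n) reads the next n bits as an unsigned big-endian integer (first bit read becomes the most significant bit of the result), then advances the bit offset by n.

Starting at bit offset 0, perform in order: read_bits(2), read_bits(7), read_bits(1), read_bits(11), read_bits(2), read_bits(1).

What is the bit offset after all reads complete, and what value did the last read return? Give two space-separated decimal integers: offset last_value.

Answer: 24 0

Derivation:
Read 1: bits[0:2] width=2 -> value=3 (bin 11); offset now 2 = byte 0 bit 2; 22 bits remain
Read 2: bits[2:9] width=7 -> value=8 (bin 0001000); offset now 9 = byte 1 bit 1; 15 bits remain
Read 3: bits[9:10] width=1 -> value=1 (bin 1); offset now 10 = byte 1 bit 2; 14 bits remain
Read 4: bits[10:21] width=11 -> value=1386 (bin 10101101010); offset now 21 = byte 2 bit 5; 3 bits remain
Read 5: bits[21:23] width=2 -> value=1 (bin 01); offset now 23 = byte 2 bit 7; 1 bits remain
Read 6: bits[23:24] width=1 -> value=0 (bin 0); offset now 24 = byte 3 bit 0; 0 bits remain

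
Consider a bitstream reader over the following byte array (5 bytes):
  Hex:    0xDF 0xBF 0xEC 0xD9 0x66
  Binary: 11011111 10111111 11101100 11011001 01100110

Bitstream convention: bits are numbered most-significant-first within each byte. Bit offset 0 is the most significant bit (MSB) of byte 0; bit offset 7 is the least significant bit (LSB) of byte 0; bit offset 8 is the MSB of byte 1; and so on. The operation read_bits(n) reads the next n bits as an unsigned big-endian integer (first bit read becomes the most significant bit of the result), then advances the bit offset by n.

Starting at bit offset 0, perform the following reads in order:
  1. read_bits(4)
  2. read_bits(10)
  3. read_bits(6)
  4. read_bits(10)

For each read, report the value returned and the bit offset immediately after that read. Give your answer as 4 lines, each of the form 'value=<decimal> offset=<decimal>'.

Read 1: bits[0:4] width=4 -> value=13 (bin 1101); offset now 4 = byte 0 bit 4; 36 bits remain
Read 2: bits[4:14] width=10 -> value=1007 (bin 1111101111); offset now 14 = byte 1 bit 6; 26 bits remain
Read 3: bits[14:20] width=6 -> value=62 (bin 111110); offset now 20 = byte 2 bit 4; 20 bits remain
Read 4: bits[20:30] width=10 -> value=822 (bin 1100110110); offset now 30 = byte 3 bit 6; 10 bits remain

Answer: value=13 offset=4
value=1007 offset=14
value=62 offset=20
value=822 offset=30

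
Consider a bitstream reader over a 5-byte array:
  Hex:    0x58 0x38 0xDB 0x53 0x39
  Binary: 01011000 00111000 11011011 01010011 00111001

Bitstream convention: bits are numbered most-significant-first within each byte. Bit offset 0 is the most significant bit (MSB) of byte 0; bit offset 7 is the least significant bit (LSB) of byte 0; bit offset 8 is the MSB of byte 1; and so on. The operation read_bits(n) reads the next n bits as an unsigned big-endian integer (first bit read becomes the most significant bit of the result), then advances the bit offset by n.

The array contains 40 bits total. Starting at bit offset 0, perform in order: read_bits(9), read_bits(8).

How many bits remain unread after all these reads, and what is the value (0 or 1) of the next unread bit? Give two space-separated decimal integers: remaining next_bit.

Read 1: bits[0:9] width=9 -> value=176 (bin 010110000); offset now 9 = byte 1 bit 1; 31 bits remain
Read 2: bits[9:17] width=8 -> value=113 (bin 01110001); offset now 17 = byte 2 bit 1; 23 bits remain

Answer: 23 1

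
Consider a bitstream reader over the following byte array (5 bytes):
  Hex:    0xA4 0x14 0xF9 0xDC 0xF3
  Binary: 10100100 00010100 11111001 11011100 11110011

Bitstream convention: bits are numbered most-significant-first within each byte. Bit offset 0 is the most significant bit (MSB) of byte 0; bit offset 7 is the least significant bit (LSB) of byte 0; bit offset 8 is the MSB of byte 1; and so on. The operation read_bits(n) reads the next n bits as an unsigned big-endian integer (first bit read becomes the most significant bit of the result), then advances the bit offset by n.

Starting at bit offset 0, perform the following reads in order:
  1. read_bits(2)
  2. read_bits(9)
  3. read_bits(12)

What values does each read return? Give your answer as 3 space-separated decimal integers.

Read 1: bits[0:2] width=2 -> value=2 (bin 10); offset now 2 = byte 0 bit 2; 38 bits remain
Read 2: bits[2:11] width=9 -> value=288 (bin 100100000); offset now 11 = byte 1 bit 3; 29 bits remain
Read 3: bits[11:23] width=12 -> value=2684 (bin 101001111100); offset now 23 = byte 2 bit 7; 17 bits remain

Answer: 2 288 2684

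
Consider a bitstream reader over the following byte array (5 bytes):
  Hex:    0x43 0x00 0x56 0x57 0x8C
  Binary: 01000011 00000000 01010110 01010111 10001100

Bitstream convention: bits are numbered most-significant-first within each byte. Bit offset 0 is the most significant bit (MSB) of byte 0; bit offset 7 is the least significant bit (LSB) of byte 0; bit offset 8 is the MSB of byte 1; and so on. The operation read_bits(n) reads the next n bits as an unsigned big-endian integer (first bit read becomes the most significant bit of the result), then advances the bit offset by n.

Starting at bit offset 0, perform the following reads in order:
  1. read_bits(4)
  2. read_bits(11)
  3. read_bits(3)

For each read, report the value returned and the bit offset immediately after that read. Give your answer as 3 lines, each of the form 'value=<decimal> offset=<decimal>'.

Answer: value=4 offset=4
value=384 offset=15
value=1 offset=18

Derivation:
Read 1: bits[0:4] width=4 -> value=4 (bin 0100); offset now 4 = byte 0 bit 4; 36 bits remain
Read 2: bits[4:15] width=11 -> value=384 (bin 00110000000); offset now 15 = byte 1 bit 7; 25 bits remain
Read 3: bits[15:18] width=3 -> value=1 (bin 001); offset now 18 = byte 2 bit 2; 22 bits remain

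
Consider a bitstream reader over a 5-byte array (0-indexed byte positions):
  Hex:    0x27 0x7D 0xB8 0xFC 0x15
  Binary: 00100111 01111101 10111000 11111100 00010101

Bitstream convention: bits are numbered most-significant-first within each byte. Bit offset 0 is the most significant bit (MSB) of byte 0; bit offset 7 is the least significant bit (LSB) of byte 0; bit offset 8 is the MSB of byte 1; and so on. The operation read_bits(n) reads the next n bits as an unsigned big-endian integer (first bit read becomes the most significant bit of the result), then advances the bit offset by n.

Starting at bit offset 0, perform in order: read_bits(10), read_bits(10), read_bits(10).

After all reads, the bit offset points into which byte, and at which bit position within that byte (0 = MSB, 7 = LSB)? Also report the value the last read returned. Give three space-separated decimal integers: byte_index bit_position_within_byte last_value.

Answer: 3 6 575

Derivation:
Read 1: bits[0:10] width=10 -> value=157 (bin 0010011101); offset now 10 = byte 1 bit 2; 30 bits remain
Read 2: bits[10:20] width=10 -> value=987 (bin 1111011011); offset now 20 = byte 2 bit 4; 20 bits remain
Read 3: bits[20:30] width=10 -> value=575 (bin 1000111111); offset now 30 = byte 3 bit 6; 10 bits remain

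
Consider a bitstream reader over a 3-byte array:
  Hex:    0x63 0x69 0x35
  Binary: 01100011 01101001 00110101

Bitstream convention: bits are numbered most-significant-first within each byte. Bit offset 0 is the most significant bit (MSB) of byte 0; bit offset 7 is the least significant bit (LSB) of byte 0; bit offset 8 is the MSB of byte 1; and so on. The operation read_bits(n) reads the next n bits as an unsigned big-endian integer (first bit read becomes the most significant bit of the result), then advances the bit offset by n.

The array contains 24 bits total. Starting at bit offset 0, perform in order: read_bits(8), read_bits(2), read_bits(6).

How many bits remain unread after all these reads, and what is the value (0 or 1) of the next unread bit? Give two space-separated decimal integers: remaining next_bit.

Read 1: bits[0:8] width=8 -> value=99 (bin 01100011); offset now 8 = byte 1 bit 0; 16 bits remain
Read 2: bits[8:10] width=2 -> value=1 (bin 01); offset now 10 = byte 1 bit 2; 14 bits remain
Read 3: bits[10:16] width=6 -> value=41 (bin 101001); offset now 16 = byte 2 bit 0; 8 bits remain

Answer: 8 0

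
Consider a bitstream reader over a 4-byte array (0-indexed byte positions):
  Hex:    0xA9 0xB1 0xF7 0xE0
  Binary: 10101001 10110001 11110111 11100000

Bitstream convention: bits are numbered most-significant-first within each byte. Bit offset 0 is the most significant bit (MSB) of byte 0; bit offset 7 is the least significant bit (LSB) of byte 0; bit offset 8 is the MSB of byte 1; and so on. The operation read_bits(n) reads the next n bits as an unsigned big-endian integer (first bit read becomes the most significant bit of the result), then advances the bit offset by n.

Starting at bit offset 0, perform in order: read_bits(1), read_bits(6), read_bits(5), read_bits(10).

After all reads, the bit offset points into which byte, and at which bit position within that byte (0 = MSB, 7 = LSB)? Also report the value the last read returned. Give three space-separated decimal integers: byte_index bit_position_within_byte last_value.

Answer: 2 6 125

Derivation:
Read 1: bits[0:1] width=1 -> value=1 (bin 1); offset now 1 = byte 0 bit 1; 31 bits remain
Read 2: bits[1:7] width=6 -> value=20 (bin 010100); offset now 7 = byte 0 bit 7; 25 bits remain
Read 3: bits[7:12] width=5 -> value=27 (bin 11011); offset now 12 = byte 1 bit 4; 20 bits remain
Read 4: bits[12:22] width=10 -> value=125 (bin 0001111101); offset now 22 = byte 2 bit 6; 10 bits remain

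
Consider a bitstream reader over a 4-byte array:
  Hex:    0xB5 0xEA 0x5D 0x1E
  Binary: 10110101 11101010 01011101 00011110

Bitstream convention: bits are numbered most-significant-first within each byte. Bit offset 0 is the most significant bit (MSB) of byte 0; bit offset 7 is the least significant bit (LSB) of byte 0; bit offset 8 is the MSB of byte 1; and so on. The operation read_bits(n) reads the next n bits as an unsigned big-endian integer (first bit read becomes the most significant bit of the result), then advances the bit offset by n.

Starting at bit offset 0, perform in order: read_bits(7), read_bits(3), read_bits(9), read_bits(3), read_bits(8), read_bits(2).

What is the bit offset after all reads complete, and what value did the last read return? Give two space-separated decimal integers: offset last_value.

Read 1: bits[0:7] width=7 -> value=90 (bin 1011010); offset now 7 = byte 0 bit 7; 25 bits remain
Read 2: bits[7:10] width=3 -> value=7 (bin 111); offset now 10 = byte 1 bit 2; 22 bits remain
Read 3: bits[10:19] width=9 -> value=338 (bin 101010010); offset now 19 = byte 2 bit 3; 13 bits remain
Read 4: bits[19:22] width=3 -> value=7 (bin 111); offset now 22 = byte 2 bit 6; 10 bits remain
Read 5: bits[22:30] width=8 -> value=71 (bin 01000111); offset now 30 = byte 3 bit 6; 2 bits remain
Read 6: bits[30:32] width=2 -> value=2 (bin 10); offset now 32 = byte 4 bit 0; 0 bits remain

Answer: 32 2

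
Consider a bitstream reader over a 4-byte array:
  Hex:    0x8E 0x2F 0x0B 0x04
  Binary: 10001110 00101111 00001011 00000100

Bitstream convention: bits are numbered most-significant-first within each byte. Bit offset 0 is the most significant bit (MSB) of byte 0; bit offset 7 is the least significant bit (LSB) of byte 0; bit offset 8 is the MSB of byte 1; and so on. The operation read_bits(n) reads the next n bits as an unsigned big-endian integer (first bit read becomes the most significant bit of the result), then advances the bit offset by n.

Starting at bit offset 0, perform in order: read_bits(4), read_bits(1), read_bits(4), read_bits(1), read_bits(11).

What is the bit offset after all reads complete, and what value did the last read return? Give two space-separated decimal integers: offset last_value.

Read 1: bits[0:4] width=4 -> value=8 (bin 1000); offset now 4 = byte 0 bit 4; 28 bits remain
Read 2: bits[4:5] width=1 -> value=1 (bin 1); offset now 5 = byte 0 bit 5; 27 bits remain
Read 3: bits[5:9] width=4 -> value=12 (bin 1100); offset now 9 = byte 1 bit 1; 23 bits remain
Read 4: bits[9:10] width=1 -> value=0 (bin 0); offset now 10 = byte 1 bit 2; 22 bits remain
Read 5: bits[10:21] width=11 -> value=1505 (bin 10111100001); offset now 21 = byte 2 bit 5; 11 bits remain

Answer: 21 1505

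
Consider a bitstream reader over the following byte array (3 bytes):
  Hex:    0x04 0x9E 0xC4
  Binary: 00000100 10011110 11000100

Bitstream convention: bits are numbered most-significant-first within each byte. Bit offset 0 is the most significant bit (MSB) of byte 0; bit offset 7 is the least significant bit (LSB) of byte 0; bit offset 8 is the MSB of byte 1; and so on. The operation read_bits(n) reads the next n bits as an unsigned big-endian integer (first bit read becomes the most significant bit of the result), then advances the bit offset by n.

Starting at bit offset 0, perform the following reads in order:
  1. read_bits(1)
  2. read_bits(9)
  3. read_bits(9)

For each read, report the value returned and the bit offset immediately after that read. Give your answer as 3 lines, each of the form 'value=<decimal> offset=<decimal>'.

Answer: value=0 offset=1
value=18 offset=10
value=246 offset=19

Derivation:
Read 1: bits[0:1] width=1 -> value=0 (bin 0); offset now 1 = byte 0 bit 1; 23 bits remain
Read 2: bits[1:10] width=9 -> value=18 (bin 000010010); offset now 10 = byte 1 bit 2; 14 bits remain
Read 3: bits[10:19] width=9 -> value=246 (bin 011110110); offset now 19 = byte 2 bit 3; 5 bits remain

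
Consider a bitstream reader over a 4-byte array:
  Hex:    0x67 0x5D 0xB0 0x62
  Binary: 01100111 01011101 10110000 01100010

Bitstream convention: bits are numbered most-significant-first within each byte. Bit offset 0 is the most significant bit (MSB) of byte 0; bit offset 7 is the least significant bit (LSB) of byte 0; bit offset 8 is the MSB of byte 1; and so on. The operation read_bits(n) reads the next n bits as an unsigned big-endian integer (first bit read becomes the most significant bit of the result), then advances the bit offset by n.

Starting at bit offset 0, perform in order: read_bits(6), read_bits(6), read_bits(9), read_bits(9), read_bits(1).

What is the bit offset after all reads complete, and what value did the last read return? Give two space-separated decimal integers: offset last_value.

Answer: 31 1

Derivation:
Read 1: bits[0:6] width=6 -> value=25 (bin 011001); offset now 6 = byte 0 bit 6; 26 bits remain
Read 2: bits[6:12] width=6 -> value=53 (bin 110101); offset now 12 = byte 1 bit 4; 20 bits remain
Read 3: bits[12:21] width=9 -> value=438 (bin 110110110); offset now 21 = byte 2 bit 5; 11 bits remain
Read 4: bits[21:30] width=9 -> value=24 (bin 000011000); offset now 30 = byte 3 bit 6; 2 bits remain
Read 5: bits[30:31] width=1 -> value=1 (bin 1); offset now 31 = byte 3 bit 7; 1 bits remain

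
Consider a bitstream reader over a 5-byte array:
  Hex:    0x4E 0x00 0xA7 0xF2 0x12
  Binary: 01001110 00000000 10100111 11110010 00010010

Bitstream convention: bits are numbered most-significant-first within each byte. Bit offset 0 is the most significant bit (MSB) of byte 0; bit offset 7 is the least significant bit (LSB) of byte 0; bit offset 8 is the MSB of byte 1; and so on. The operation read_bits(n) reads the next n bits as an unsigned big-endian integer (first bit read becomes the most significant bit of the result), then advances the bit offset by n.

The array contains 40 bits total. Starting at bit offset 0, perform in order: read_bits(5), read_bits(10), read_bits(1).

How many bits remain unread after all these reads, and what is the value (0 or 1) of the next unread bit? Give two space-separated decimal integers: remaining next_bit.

Read 1: bits[0:5] width=5 -> value=9 (bin 01001); offset now 5 = byte 0 bit 5; 35 bits remain
Read 2: bits[5:15] width=10 -> value=768 (bin 1100000000); offset now 15 = byte 1 bit 7; 25 bits remain
Read 3: bits[15:16] width=1 -> value=0 (bin 0); offset now 16 = byte 2 bit 0; 24 bits remain

Answer: 24 1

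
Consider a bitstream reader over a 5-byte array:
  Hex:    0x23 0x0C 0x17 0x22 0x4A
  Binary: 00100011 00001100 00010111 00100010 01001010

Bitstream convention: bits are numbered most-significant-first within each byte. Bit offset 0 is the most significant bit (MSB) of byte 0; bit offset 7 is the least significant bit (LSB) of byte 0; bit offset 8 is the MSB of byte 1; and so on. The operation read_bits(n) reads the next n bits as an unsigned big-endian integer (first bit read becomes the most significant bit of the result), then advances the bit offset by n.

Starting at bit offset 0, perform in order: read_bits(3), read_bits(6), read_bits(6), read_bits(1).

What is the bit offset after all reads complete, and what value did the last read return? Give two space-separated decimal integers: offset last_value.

Read 1: bits[0:3] width=3 -> value=1 (bin 001); offset now 3 = byte 0 bit 3; 37 bits remain
Read 2: bits[3:9] width=6 -> value=6 (bin 000110); offset now 9 = byte 1 bit 1; 31 bits remain
Read 3: bits[9:15] width=6 -> value=6 (bin 000110); offset now 15 = byte 1 bit 7; 25 bits remain
Read 4: bits[15:16] width=1 -> value=0 (bin 0); offset now 16 = byte 2 bit 0; 24 bits remain

Answer: 16 0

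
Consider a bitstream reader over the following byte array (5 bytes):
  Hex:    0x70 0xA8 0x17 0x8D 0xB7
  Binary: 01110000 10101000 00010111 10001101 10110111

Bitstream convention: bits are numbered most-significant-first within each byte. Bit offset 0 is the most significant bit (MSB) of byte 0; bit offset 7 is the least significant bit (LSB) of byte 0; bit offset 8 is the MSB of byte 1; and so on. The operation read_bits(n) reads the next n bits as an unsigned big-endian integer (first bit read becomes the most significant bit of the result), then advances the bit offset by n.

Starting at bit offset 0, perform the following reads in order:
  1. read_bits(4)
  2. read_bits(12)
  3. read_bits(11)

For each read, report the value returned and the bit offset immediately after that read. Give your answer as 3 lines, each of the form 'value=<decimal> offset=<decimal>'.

Read 1: bits[0:4] width=4 -> value=7 (bin 0111); offset now 4 = byte 0 bit 4; 36 bits remain
Read 2: bits[4:16] width=12 -> value=168 (bin 000010101000); offset now 16 = byte 2 bit 0; 24 bits remain
Read 3: bits[16:27] width=11 -> value=188 (bin 00010111100); offset now 27 = byte 3 bit 3; 13 bits remain

Answer: value=7 offset=4
value=168 offset=16
value=188 offset=27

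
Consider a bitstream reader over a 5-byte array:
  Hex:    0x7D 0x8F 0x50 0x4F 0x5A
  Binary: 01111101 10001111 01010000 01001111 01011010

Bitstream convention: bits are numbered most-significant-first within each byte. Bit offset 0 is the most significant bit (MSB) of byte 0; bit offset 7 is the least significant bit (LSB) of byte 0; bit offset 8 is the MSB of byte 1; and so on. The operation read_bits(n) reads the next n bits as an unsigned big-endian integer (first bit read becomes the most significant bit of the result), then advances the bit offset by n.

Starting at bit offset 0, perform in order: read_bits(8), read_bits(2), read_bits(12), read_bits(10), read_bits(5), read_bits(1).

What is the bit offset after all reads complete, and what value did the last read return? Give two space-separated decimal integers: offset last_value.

Answer: 38 0

Derivation:
Read 1: bits[0:8] width=8 -> value=125 (bin 01111101); offset now 8 = byte 1 bit 0; 32 bits remain
Read 2: bits[8:10] width=2 -> value=2 (bin 10); offset now 10 = byte 1 bit 2; 30 bits remain
Read 3: bits[10:22] width=12 -> value=980 (bin 001111010100); offset now 22 = byte 2 bit 6; 18 bits remain
Read 4: bits[22:32] width=10 -> value=79 (bin 0001001111); offset now 32 = byte 4 bit 0; 8 bits remain
Read 5: bits[32:37] width=5 -> value=11 (bin 01011); offset now 37 = byte 4 bit 5; 3 bits remain
Read 6: bits[37:38] width=1 -> value=0 (bin 0); offset now 38 = byte 4 bit 6; 2 bits remain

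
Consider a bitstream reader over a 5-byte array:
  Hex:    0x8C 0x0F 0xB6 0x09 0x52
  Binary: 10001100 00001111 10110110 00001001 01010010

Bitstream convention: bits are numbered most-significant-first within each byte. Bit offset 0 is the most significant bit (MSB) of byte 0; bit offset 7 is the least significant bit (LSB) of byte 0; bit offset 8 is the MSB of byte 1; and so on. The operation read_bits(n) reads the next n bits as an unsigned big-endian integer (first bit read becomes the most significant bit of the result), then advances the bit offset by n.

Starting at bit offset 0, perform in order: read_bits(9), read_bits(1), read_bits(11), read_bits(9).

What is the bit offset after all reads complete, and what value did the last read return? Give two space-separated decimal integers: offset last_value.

Answer: 30 386

Derivation:
Read 1: bits[0:9] width=9 -> value=280 (bin 100011000); offset now 9 = byte 1 bit 1; 31 bits remain
Read 2: bits[9:10] width=1 -> value=0 (bin 0); offset now 10 = byte 1 bit 2; 30 bits remain
Read 3: bits[10:21] width=11 -> value=502 (bin 00111110110); offset now 21 = byte 2 bit 5; 19 bits remain
Read 4: bits[21:30] width=9 -> value=386 (bin 110000010); offset now 30 = byte 3 bit 6; 10 bits remain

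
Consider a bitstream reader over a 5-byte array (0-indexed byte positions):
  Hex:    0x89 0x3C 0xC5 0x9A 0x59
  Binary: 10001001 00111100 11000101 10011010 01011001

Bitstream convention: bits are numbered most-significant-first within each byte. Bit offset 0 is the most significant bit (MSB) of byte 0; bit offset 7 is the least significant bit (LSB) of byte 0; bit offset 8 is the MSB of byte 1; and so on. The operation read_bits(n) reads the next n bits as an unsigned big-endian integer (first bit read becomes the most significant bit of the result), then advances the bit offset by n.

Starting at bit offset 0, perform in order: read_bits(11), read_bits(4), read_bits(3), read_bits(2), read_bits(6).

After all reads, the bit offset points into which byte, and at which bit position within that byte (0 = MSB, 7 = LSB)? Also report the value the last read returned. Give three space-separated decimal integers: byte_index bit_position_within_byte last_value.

Read 1: bits[0:11] width=11 -> value=1097 (bin 10001001001); offset now 11 = byte 1 bit 3; 29 bits remain
Read 2: bits[11:15] width=4 -> value=14 (bin 1110); offset now 15 = byte 1 bit 7; 25 bits remain
Read 3: bits[15:18] width=3 -> value=3 (bin 011); offset now 18 = byte 2 bit 2; 22 bits remain
Read 4: bits[18:20] width=2 -> value=0 (bin 00); offset now 20 = byte 2 bit 4; 20 bits remain
Read 5: bits[20:26] width=6 -> value=22 (bin 010110); offset now 26 = byte 3 bit 2; 14 bits remain

Answer: 3 2 22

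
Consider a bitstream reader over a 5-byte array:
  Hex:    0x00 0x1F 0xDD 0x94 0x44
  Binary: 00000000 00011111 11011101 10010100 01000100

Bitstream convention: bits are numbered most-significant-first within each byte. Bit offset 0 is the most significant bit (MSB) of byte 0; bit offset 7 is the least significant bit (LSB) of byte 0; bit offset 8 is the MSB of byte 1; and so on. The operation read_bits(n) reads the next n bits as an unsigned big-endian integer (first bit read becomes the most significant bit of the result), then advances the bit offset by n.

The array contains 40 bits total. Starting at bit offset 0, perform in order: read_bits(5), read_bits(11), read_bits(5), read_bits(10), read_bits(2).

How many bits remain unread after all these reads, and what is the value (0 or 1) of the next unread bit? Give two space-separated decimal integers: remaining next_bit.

Read 1: bits[0:5] width=5 -> value=0 (bin 00000); offset now 5 = byte 0 bit 5; 35 bits remain
Read 2: bits[5:16] width=11 -> value=31 (bin 00000011111); offset now 16 = byte 2 bit 0; 24 bits remain
Read 3: bits[16:21] width=5 -> value=27 (bin 11011); offset now 21 = byte 2 bit 5; 19 bits remain
Read 4: bits[21:31] width=10 -> value=714 (bin 1011001010); offset now 31 = byte 3 bit 7; 9 bits remain
Read 5: bits[31:33] width=2 -> value=0 (bin 00); offset now 33 = byte 4 bit 1; 7 bits remain

Answer: 7 1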